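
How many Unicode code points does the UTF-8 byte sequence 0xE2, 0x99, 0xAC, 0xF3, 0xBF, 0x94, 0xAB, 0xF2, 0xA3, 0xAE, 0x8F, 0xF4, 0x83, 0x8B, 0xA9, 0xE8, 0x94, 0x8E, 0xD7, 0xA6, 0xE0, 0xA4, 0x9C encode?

7

Byte at offset 0: 0xE2 = 11100010 → 3-byte char (#1). Advance 3.
Byte at offset 3: 0xF3 = 11110011 → 4-byte char (#2). Advance 4.
Byte at offset 7: 0xF2 = 11110010 → 4-byte char (#3). Advance 4.
Byte at offset 11: 0xF4 = 11110100 → 4-byte char (#4). Advance 4.
Byte at offset 15: 0xE8 = 11101000 → 3-byte char (#5). Advance 3.
Byte at offset 18: 0xD7 = 11010111 → 2-byte char (#6). Advance 2.
Byte at offset 20: 0xE0 = 11100000 → 3-byte char (#7). Advance 3.
Reached end at offset 23 after 7 code points.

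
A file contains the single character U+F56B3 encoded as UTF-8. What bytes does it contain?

F3 B5 9A B3

U+F56B3 = 0xF56B3 = 1005235 decimal. In range U+10000–U+10FFFF → 4-byte form: 11110xxx 10xxxxxx 10xxxxxx 10xxxxxx.
Binary (21 bits): 011110101011010110011.
Split 3+6+6+6: 011 | 110101 | 011010 | 110011.
Byte 1: 11110011 = 0xF3.
Byte 2: 10110101 = 0xB5.
Byte 3: 10011010 = 0x9A.
Byte 4: 10110011 = 0xB3.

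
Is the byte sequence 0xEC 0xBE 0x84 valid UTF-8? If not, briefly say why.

valid

Leading byte 0xEC = 11101100 → 3-byte form.
Continuation bytes 0xBE=10111110, 0x84=10000100 all match 10xxxxxx.
Decoded value 0xCF84 is ≥ 0x800 (shortest form) and not a surrogate.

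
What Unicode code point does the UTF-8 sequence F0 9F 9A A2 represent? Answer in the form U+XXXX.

Leading byte 0xF0 = 11110000 matches 11110xxx → 4-byte sequence.
Byte 1: 0xF0 = 11110000, payload 000 (3 bits).
Byte 2: 0x9F = 10011111 (10xxxxxx ✓), payload 011111.
Byte 3: 0x9A = 10011010 (10xxxxxx ✓), payload 011010.
Byte 4: 0xA2 = 10100010 (10xxxxxx ✓), payload 100010.
Concatenate: 000011111011010100010 = 0x1F6A2 (21 bits → U+1F6A2).

U+1F6A2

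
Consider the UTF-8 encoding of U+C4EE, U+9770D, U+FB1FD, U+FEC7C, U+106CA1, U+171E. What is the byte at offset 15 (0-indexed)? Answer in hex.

0xF4

U+C4EE → 3-byte form EC 93 AE at offsets 0–2.
U+9770D → 4-byte form F2 97 9C 8D at offsets 3–6.
U+FB1FD → 4-byte form F3 BB 87 BD at offsets 7–10.
U+FEC7C → 4-byte form F3 BE B1 BC at offsets 11–14.
U+106CA1 → 4-byte form F4 86 B2 A1 at offsets 15–18.
Offset 15 falls in char 5's range; it's byte 1 of F4 86 B2 A1 = 0xF4.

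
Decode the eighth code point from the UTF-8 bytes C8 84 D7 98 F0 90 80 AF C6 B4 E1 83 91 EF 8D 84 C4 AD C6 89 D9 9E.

Offset 0: leading byte 0xC8 = 11001000 → 2-byte char #1 = C8 84.
Offset 2: leading byte 0xD7 = 11010111 → 2-byte char #2 = D7 98.
Offset 4: leading byte 0xF0 = 11110000 → 4-byte char #3 = F0 90 80 AF.
Offset 8: leading byte 0xC6 = 11000110 → 2-byte char #4 = C6 B4.
Offset 10: leading byte 0xE1 = 11100001 → 3-byte char #5 = E1 83 91.
Offset 13: leading byte 0xEF = 11101111 → 3-byte char #6 = EF 8D 84.
Offset 16: leading byte 0xC4 = 11000100 → 2-byte char #7 = C4 AD.
Offset 18: leading byte 0xC6 = 11000110 → 2-byte char #8 = C6 89.
Leading byte 0xC6 = 11000110 matches 110xxxxx → 2-byte sequence.
Byte 1: 0xC6 = 11000110, payload 00110 (5 bits).
Byte 2: 0x89 = 10001001 (10xxxxxx ✓), payload 001001.
Concatenate: 00110001001 = 0x189 (11 bits → U+0189).

U+0189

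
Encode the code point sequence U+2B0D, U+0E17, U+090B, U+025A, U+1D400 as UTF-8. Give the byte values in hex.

E2 AC 8D E0 B8 97 E0 A4 8B C9 9A F0 9D 90 80

U+2B0D: 3-byte form → E2 AC 8D.
U+0E17: 3-byte form → E0 B8 97.
U+090B: 3-byte form → E0 A4 8B.
U+025A: 2-byte form → C9 9A.
U+1D400: 4-byte form → F0 9D 90 80.
Concatenated (15 bytes): E2 AC 8D E0 B8 97 E0 A4 8B C9 9A F0 9D 90 80.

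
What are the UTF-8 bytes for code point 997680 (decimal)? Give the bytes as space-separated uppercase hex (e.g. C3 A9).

U+F3930 = 0xF3930 = 997680 decimal. In range U+10000–U+10FFFF → 4-byte form: 11110xxx 10xxxxxx 10xxxxxx 10xxxxxx.
Binary (21 bits): 011110011100100110000.
Split 3+6+6+6: 011 | 110011 | 100100 | 110000.
Byte 1: 11110011 = 0xF3.
Byte 2: 10110011 = 0xB3.
Byte 3: 10100100 = 0xA4.
Byte 4: 10110000 = 0xB0.

F3 B3 A4 B0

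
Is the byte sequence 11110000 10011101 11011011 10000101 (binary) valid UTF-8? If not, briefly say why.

invalid (non-continuation byte where continuation expected)

Leading byte 0xF0 = 11110000 → 4-byte form.
Byte 3 is 0xDB = 11011011, which is not 10xxxxxx — expected a continuation byte.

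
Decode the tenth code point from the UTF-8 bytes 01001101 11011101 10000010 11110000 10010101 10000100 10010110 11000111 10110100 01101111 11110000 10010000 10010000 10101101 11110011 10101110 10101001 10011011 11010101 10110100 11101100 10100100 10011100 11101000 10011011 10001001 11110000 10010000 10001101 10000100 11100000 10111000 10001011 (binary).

Offset 0: leading byte 0x4D = 01001101 → 1-byte char #1 = 4D.
Offset 1: leading byte 0xDD = 11011101 → 2-byte char #2 = DD 82.
Offset 3: leading byte 0xF0 = 11110000 → 4-byte char #3 = F0 95 84 96.
Offset 7: leading byte 0xC7 = 11000111 → 2-byte char #4 = C7 B4.
Offset 9: leading byte 0x6F = 01101111 → 1-byte char #5 = 6F.
Offset 10: leading byte 0xF0 = 11110000 → 4-byte char #6 = F0 90 90 AD.
Offset 14: leading byte 0xF3 = 11110011 → 4-byte char #7 = F3 AE A9 9B.
Offset 18: leading byte 0xD5 = 11010101 → 2-byte char #8 = D5 B4.
Offset 20: leading byte 0xEC = 11101100 → 3-byte char #9 = EC A4 9C.
Offset 23: leading byte 0xE8 = 11101000 → 3-byte char #10 = E8 9B 89.
Leading byte 0xE8 = 11101000 matches 1110xxxx → 3-byte sequence.
Byte 1: 0xE8 = 11101000, payload 1000 (4 bits).
Byte 2: 0x9B = 10011011 (10xxxxxx ✓), payload 011011.
Byte 3: 0x89 = 10001001 (10xxxxxx ✓), payload 001001.
Concatenate: 1000011011001001 = 0x86C9 (16 bits → U+86C9).

U+86C9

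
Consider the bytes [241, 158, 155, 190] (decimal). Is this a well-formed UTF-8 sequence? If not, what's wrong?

Leading byte 0xF1 = 11110001 → 4-byte form.
Continuation bytes 0x9E=10011110, 0x9B=10011011, 0xBE=10111110 all match 10xxxxxx.
Decoded value 0x5E6FE is ≥ 0x10000 (shortest form) and not a surrogate.

valid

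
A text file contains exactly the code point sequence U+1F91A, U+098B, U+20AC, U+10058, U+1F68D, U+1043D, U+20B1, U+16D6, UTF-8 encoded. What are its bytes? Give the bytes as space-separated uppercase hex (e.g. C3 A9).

F0 9F A4 9A E0 A6 8B E2 82 AC F0 90 81 98 F0 9F 9A 8D F0 90 90 BD E2 82 B1 E1 9B 96

U+1F91A: 4-byte form → F0 9F A4 9A.
U+098B: 3-byte form → E0 A6 8B.
U+20AC: 3-byte form → E2 82 AC.
U+10058: 4-byte form → F0 90 81 98.
U+1F68D: 4-byte form → F0 9F 9A 8D.
U+1043D: 4-byte form → F0 90 90 BD.
U+20B1: 3-byte form → E2 82 B1.
U+16D6: 3-byte form → E1 9B 96.
Concatenated (28 bytes): F0 9F A4 9A E0 A6 8B E2 82 AC F0 90 81 98 F0 9F 9A 8D F0 90 90 BD E2 82 B1 E1 9B 96.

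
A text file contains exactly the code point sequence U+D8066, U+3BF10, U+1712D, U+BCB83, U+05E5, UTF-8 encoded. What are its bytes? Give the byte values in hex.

U+D8066: 4-byte form → F3 98 81 A6.
U+3BF10: 4-byte form → F0 BB BC 90.
U+1712D: 4-byte form → F0 97 84 AD.
U+BCB83: 4-byte form → F2 BC AE 83.
U+05E5: 2-byte form → D7 A5.
Concatenated (18 bytes): F3 98 81 A6 F0 BB BC 90 F0 97 84 AD F2 BC AE 83 D7 A5.

F3 98 81 A6 F0 BB BC 90 F0 97 84 AD F2 BC AE 83 D7 A5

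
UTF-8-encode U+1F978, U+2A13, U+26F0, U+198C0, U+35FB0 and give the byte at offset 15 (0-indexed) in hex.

U+1F978 → 4-byte form F0 9F A5 B8 at offsets 0–3.
U+2A13 → 3-byte form E2 A8 93 at offsets 4–6.
U+26F0 → 3-byte form E2 9B B0 at offsets 7–9.
U+198C0 → 4-byte form F0 99 A3 80 at offsets 10–13.
U+35FB0 → 4-byte form F0 B5 BE B0 at offsets 14–17.
Offset 15 falls in char 5's range; it's byte 2 of F0 B5 BE B0 = 0xB5.

0xB5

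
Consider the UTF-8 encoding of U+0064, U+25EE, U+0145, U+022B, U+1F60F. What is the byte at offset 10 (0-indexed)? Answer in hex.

0x98

U+0064 → 1-byte form 64 at offsets 0–0.
U+25EE → 3-byte form E2 97 AE at offsets 1–3.
U+0145 → 2-byte form C5 85 at offsets 4–5.
U+022B → 2-byte form C8 AB at offsets 6–7.
U+1F60F → 4-byte form F0 9F 98 8F at offsets 8–11.
Offset 10 falls in char 5's range; it's byte 3 of F0 9F 98 8F = 0x98.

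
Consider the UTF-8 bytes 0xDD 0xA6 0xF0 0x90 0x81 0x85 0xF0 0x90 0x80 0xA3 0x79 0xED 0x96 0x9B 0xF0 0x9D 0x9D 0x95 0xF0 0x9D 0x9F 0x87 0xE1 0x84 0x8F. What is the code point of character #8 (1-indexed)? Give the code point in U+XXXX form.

U+110F

Offset 0: leading byte 0xDD = 11011101 → 2-byte char #1 = DD A6.
Offset 2: leading byte 0xF0 = 11110000 → 4-byte char #2 = F0 90 81 85.
Offset 6: leading byte 0xF0 = 11110000 → 4-byte char #3 = F0 90 80 A3.
Offset 10: leading byte 0x79 = 01111001 → 1-byte char #4 = 79.
Offset 11: leading byte 0xED = 11101101 → 3-byte char #5 = ED 96 9B.
Offset 14: leading byte 0xF0 = 11110000 → 4-byte char #6 = F0 9D 9D 95.
Offset 18: leading byte 0xF0 = 11110000 → 4-byte char #7 = F0 9D 9F 87.
Offset 22: leading byte 0xE1 = 11100001 → 3-byte char #8 = E1 84 8F.
Leading byte 0xE1 = 11100001 matches 1110xxxx → 3-byte sequence.
Byte 1: 0xE1 = 11100001, payload 0001 (4 bits).
Byte 2: 0x84 = 10000100 (10xxxxxx ✓), payload 000100.
Byte 3: 0x8F = 10001111 (10xxxxxx ✓), payload 001111.
Concatenate: 0001000100001111 = 0x110F (16 bits → U+110F).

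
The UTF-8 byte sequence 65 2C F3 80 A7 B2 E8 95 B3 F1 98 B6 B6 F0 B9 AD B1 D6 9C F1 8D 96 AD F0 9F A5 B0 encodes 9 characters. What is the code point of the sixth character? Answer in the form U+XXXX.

U+39B71

Offset 0: leading byte 0x65 = 01100101 → 1-byte char #1 = 65.
Offset 1: leading byte 0x2C = 00101100 → 1-byte char #2 = 2C.
Offset 2: leading byte 0xF3 = 11110011 → 4-byte char #3 = F3 80 A7 B2.
Offset 6: leading byte 0xE8 = 11101000 → 3-byte char #4 = E8 95 B3.
Offset 9: leading byte 0xF1 = 11110001 → 4-byte char #5 = F1 98 B6 B6.
Offset 13: leading byte 0xF0 = 11110000 → 4-byte char #6 = F0 B9 AD B1.
Leading byte 0xF0 = 11110000 matches 11110xxx → 4-byte sequence.
Byte 1: 0xF0 = 11110000, payload 000 (3 bits).
Byte 2: 0xB9 = 10111001 (10xxxxxx ✓), payload 111001.
Byte 3: 0xAD = 10101101 (10xxxxxx ✓), payload 101101.
Byte 4: 0xB1 = 10110001 (10xxxxxx ✓), payload 110001.
Concatenate: 000111001101101110001 = 0x39B71 (21 bits → U+39B71).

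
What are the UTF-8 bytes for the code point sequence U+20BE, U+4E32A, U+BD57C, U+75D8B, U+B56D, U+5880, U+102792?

E2 82 BE F1 8E 8C AA F2 BD 95 BC F1 B5 B6 8B EB 95 AD E5 A2 80 F4 82 9E 92

U+20BE: 3-byte form → E2 82 BE.
U+4E32A: 4-byte form → F1 8E 8C AA.
U+BD57C: 4-byte form → F2 BD 95 BC.
U+75D8B: 4-byte form → F1 B5 B6 8B.
U+B56D: 3-byte form → EB 95 AD.
U+5880: 3-byte form → E5 A2 80.
U+102792: 4-byte form → F4 82 9E 92.
Concatenated (25 bytes): E2 82 BE F1 8E 8C AA F2 BD 95 BC F1 B5 B6 8B EB 95 AD E5 A2 80 F4 82 9E 92.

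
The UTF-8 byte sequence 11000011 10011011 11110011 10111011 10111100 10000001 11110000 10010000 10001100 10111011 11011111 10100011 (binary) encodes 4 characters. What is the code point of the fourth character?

U+07E3

Offset 0: leading byte 0xC3 = 11000011 → 2-byte char #1 = C3 9B.
Offset 2: leading byte 0xF3 = 11110011 → 4-byte char #2 = F3 BB BC 81.
Offset 6: leading byte 0xF0 = 11110000 → 4-byte char #3 = F0 90 8C BB.
Offset 10: leading byte 0xDF = 11011111 → 2-byte char #4 = DF A3.
Leading byte 0xDF = 11011111 matches 110xxxxx → 2-byte sequence.
Byte 1: 0xDF = 11011111, payload 11111 (5 bits).
Byte 2: 0xA3 = 10100011 (10xxxxxx ✓), payload 100011.
Concatenate: 11111100011 = 0x7E3 (11 bits → U+07E3).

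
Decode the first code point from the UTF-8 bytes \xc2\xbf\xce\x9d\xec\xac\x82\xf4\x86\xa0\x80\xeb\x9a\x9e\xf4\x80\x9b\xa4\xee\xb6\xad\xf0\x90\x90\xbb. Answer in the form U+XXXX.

Offset 0: leading byte 0xC2 = 11000010 → 2-byte char #1 = C2 BF.
Leading byte 0xC2 = 11000010 matches 110xxxxx → 2-byte sequence.
Byte 1: 0xC2 = 11000010, payload 00010 (5 bits).
Byte 2: 0xBF = 10111111 (10xxxxxx ✓), payload 111111.
Concatenate: 00010111111 = 0xBF (11 bits → U+00BF).

U+00BF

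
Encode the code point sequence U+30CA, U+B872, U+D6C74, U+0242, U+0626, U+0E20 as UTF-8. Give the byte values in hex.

U+30CA: 3-byte form → E3 83 8A.
U+B872: 3-byte form → EB A1 B2.
U+D6C74: 4-byte form → F3 96 B1 B4.
U+0242: 2-byte form → C9 82.
U+0626: 2-byte form → D8 A6.
U+0E20: 3-byte form → E0 B8 A0.
Concatenated (17 bytes): E3 83 8A EB A1 B2 F3 96 B1 B4 C9 82 D8 A6 E0 B8 A0.

E3 83 8A EB A1 B2 F3 96 B1 B4 C9 82 D8 A6 E0 B8 A0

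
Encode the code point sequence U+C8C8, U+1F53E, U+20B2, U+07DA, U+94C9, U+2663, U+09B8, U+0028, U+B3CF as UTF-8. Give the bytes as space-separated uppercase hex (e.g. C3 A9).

EC A3 88 F0 9F 94 BE E2 82 B2 DF 9A E9 93 89 E2 99 A3 E0 A6 B8 28 EB 8F 8F

U+C8C8: 3-byte form → EC A3 88.
U+1F53E: 4-byte form → F0 9F 94 BE.
U+20B2: 3-byte form → E2 82 B2.
U+07DA: 2-byte form → DF 9A.
U+94C9: 3-byte form → E9 93 89.
U+2663: 3-byte form → E2 99 A3.
U+09B8: 3-byte form → E0 A6 B8.
U+0028: 1-byte form → 28.
U+B3CF: 3-byte form → EB 8F 8F.
Concatenated (25 bytes): EC A3 88 F0 9F 94 BE E2 82 B2 DF 9A E9 93 89 E2 99 A3 E0 A6 B8 28 EB 8F 8F.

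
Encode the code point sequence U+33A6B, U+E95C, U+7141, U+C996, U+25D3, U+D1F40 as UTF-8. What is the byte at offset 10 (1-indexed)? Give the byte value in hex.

1-indexed offset 10 is 0-indexed offset 9.
U+33A6B → 4-byte form F0 B3 A9 AB at offsets 0–3.
U+E95C → 3-byte form EE A5 9C at offsets 4–6.
U+7141 → 3-byte form E7 85 81 at offsets 7–9.
Offset 9 falls in char 3's range; it's byte 3 of E7 85 81 = 0x81.

0x81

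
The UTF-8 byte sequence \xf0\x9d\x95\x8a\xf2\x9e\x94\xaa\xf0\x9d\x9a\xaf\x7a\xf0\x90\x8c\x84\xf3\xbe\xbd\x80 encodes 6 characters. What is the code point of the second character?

Offset 0: leading byte 0xF0 = 11110000 → 4-byte char #1 = F0 9D 95 8A.
Offset 4: leading byte 0xF2 = 11110010 → 4-byte char #2 = F2 9E 94 AA.
Leading byte 0xF2 = 11110010 matches 11110xxx → 4-byte sequence.
Byte 1: 0xF2 = 11110010, payload 010 (3 bits).
Byte 2: 0x9E = 10011110 (10xxxxxx ✓), payload 011110.
Byte 3: 0x94 = 10010100 (10xxxxxx ✓), payload 010100.
Byte 4: 0xAA = 10101010 (10xxxxxx ✓), payload 101010.
Concatenate: 010011110010100101010 = 0x9E52A (21 bits → U+9E52A).

U+9E52A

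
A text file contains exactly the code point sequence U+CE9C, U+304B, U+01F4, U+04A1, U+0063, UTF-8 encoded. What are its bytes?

EC BA 9C E3 81 8B C7 B4 D2 A1 63

U+CE9C: 3-byte form → EC BA 9C.
U+304B: 3-byte form → E3 81 8B.
U+01F4: 2-byte form → C7 B4.
U+04A1: 2-byte form → D2 A1.
U+0063: 1-byte form → 63.
Concatenated (11 bytes): EC BA 9C E3 81 8B C7 B4 D2 A1 63.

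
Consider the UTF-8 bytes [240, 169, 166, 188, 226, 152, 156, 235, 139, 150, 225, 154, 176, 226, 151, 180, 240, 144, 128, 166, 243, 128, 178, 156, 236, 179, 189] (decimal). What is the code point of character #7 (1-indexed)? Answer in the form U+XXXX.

U+C0C9C

Offset 0: leading byte 0xF0 = 11110000 → 4-byte char #1 = F0 A9 A6 BC.
Offset 4: leading byte 0xE2 = 11100010 → 3-byte char #2 = E2 98 9C.
Offset 7: leading byte 0xEB = 11101011 → 3-byte char #3 = EB 8B 96.
Offset 10: leading byte 0xE1 = 11100001 → 3-byte char #4 = E1 9A B0.
Offset 13: leading byte 0xE2 = 11100010 → 3-byte char #5 = E2 97 B4.
Offset 16: leading byte 0xF0 = 11110000 → 4-byte char #6 = F0 90 80 A6.
Offset 20: leading byte 0xF3 = 11110011 → 4-byte char #7 = F3 80 B2 9C.
Leading byte 0xF3 = 11110011 matches 11110xxx → 4-byte sequence.
Byte 1: 0xF3 = 11110011, payload 011 (3 bits).
Byte 2: 0x80 = 10000000 (10xxxxxx ✓), payload 000000.
Byte 3: 0xB2 = 10110010 (10xxxxxx ✓), payload 110010.
Byte 4: 0x9C = 10011100 (10xxxxxx ✓), payload 011100.
Concatenate: 011000000110010011100 = 0xC0C9C (21 bits → U+C0C9C).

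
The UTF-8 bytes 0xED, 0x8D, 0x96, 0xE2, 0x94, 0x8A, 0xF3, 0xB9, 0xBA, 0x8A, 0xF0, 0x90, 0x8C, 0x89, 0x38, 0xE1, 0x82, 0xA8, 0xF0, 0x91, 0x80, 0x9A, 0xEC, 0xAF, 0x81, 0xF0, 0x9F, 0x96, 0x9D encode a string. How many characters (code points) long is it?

9

Byte at offset 0: 0xED = 11101101 → 3-byte char (#1). Advance 3.
Byte at offset 3: 0xE2 = 11100010 → 3-byte char (#2). Advance 3.
Byte at offset 6: 0xF3 = 11110011 → 4-byte char (#3). Advance 4.
Byte at offset 10: 0xF0 = 11110000 → 4-byte char (#4). Advance 4.
Byte at offset 14: 0x38 = 00111000 → 1-byte char (#5). Advance 1.
Byte at offset 15: 0xE1 = 11100001 → 3-byte char (#6). Advance 3.
Byte at offset 18: 0xF0 = 11110000 → 4-byte char (#7). Advance 4.
Byte at offset 22: 0xEC = 11101100 → 3-byte char (#8). Advance 3.
Byte at offset 25: 0xF0 = 11110000 → 4-byte char (#9). Advance 4.
Reached end at offset 29 after 9 code points.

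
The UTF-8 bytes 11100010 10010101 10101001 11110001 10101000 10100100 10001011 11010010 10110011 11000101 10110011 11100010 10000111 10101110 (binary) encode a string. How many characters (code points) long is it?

5

Byte at offset 0: 0xE2 = 11100010 → 3-byte char (#1). Advance 3.
Byte at offset 3: 0xF1 = 11110001 → 4-byte char (#2). Advance 4.
Byte at offset 7: 0xD2 = 11010010 → 2-byte char (#3). Advance 2.
Byte at offset 9: 0xC5 = 11000101 → 2-byte char (#4). Advance 2.
Byte at offset 11: 0xE2 = 11100010 → 3-byte char (#5). Advance 3.
Reached end at offset 14 after 5 code points.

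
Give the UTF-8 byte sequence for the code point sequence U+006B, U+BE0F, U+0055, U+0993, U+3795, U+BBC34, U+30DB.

U+006B: 1-byte form → 6B.
U+BE0F: 3-byte form → EB B8 8F.
U+0055: 1-byte form → 55.
U+0993: 3-byte form → E0 A6 93.
U+3795: 3-byte form → E3 9E 95.
U+BBC34: 4-byte form → F2 BB B0 B4.
U+30DB: 3-byte form → E3 83 9B.
Concatenated (18 bytes): 6B EB B8 8F 55 E0 A6 93 E3 9E 95 F2 BB B0 B4 E3 83 9B.

6B EB B8 8F 55 E0 A6 93 E3 9E 95 F2 BB B0 B4 E3 83 9B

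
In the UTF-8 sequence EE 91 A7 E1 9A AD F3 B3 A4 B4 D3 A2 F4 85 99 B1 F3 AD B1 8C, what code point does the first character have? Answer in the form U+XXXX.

U+E467

Offset 0: leading byte 0xEE = 11101110 → 3-byte char #1 = EE 91 A7.
Leading byte 0xEE = 11101110 matches 1110xxxx → 3-byte sequence.
Byte 1: 0xEE = 11101110, payload 1110 (4 bits).
Byte 2: 0x91 = 10010001 (10xxxxxx ✓), payload 010001.
Byte 3: 0xA7 = 10100111 (10xxxxxx ✓), payload 100111.
Concatenate: 1110010001100111 = 0xE467 (16 bits → U+E467).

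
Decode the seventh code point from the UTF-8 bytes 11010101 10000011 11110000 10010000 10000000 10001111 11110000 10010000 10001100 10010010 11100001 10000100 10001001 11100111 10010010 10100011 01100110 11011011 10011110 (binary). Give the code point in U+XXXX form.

Offset 0: leading byte 0xD5 = 11010101 → 2-byte char #1 = D5 83.
Offset 2: leading byte 0xF0 = 11110000 → 4-byte char #2 = F0 90 80 8F.
Offset 6: leading byte 0xF0 = 11110000 → 4-byte char #3 = F0 90 8C 92.
Offset 10: leading byte 0xE1 = 11100001 → 3-byte char #4 = E1 84 89.
Offset 13: leading byte 0xE7 = 11100111 → 3-byte char #5 = E7 92 A3.
Offset 16: leading byte 0x66 = 01100110 → 1-byte char #6 = 66.
Offset 17: leading byte 0xDB = 11011011 → 2-byte char #7 = DB 9E.
Leading byte 0xDB = 11011011 matches 110xxxxx → 2-byte sequence.
Byte 1: 0xDB = 11011011, payload 11011 (5 bits).
Byte 2: 0x9E = 10011110 (10xxxxxx ✓), payload 011110.
Concatenate: 11011011110 = 0x6DE (11 bits → U+06DE).

U+06DE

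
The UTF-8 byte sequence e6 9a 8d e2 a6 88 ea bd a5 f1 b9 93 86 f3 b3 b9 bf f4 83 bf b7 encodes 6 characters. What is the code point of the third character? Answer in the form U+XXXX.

Offset 0: leading byte 0xE6 = 11100110 → 3-byte char #1 = E6 9A 8D.
Offset 3: leading byte 0xE2 = 11100010 → 3-byte char #2 = E2 A6 88.
Offset 6: leading byte 0xEA = 11101010 → 3-byte char #3 = EA BD A5.
Leading byte 0xEA = 11101010 matches 1110xxxx → 3-byte sequence.
Byte 1: 0xEA = 11101010, payload 1010 (4 bits).
Byte 2: 0xBD = 10111101 (10xxxxxx ✓), payload 111101.
Byte 3: 0xA5 = 10100101 (10xxxxxx ✓), payload 100101.
Concatenate: 1010111101100101 = 0xAF65 (16 bits → U+AF65).

U+AF65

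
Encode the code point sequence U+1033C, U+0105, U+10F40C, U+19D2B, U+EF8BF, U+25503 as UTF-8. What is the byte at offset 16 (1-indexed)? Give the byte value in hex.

0xAF

1-indexed offset 16 is 0-indexed offset 15.
U+1033C → 4-byte form F0 90 8C BC at offsets 0–3.
U+0105 → 2-byte form C4 85 at offsets 4–5.
U+10F40C → 4-byte form F4 8F 90 8C at offsets 6–9.
U+19D2B → 4-byte form F0 99 B4 AB at offsets 10–13.
U+EF8BF → 4-byte form F3 AF A2 BF at offsets 14–17.
Offset 15 falls in char 5's range; it's byte 2 of F3 AF A2 BF = 0xAF.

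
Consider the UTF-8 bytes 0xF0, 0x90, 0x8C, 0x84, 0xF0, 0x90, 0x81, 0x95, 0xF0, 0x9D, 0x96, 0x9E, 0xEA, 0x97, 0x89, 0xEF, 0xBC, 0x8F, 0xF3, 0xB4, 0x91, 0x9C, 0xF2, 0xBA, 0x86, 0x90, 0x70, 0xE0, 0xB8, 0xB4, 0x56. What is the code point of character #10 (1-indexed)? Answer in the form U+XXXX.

U+0056

Offset 0: leading byte 0xF0 = 11110000 → 4-byte char #1 = F0 90 8C 84.
Offset 4: leading byte 0xF0 = 11110000 → 4-byte char #2 = F0 90 81 95.
Offset 8: leading byte 0xF0 = 11110000 → 4-byte char #3 = F0 9D 96 9E.
Offset 12: leading byte 0xEA = 11101010 → 3-byte char #4 = EA 97 89.
Offset 15: leading byte 0xEF = 11101111 → 3-byte char #5 = EF BC 8F.
Offset 18: leading byte 0xF3 = 11110011 → 4-byte char #6 = F3 B4 91 9C.
Offset 22: leading byte 0xF2 = 11110010 → 4-byte char #7 = F2 BA 86 90.
Offset 26: leading byte 0x70 = 01110000 → 1-byte char #8 = 70.
Offset 27: leading byte 0xE0 = 11100000 → 3-byte char #9 = E0 B8 B4.
Offset 30: leading byte 0x56 = 01010110 → 1-byte char #10 = 56.
Leading byte 0x56 = 01010110 matches 0xxxxxxx → 1-byte sequence.
Byte 1: 0x56 = 01010110, payload 1010110 (7 bits).
Concatenate: 1010110 = 0x56 (7 bits → U+0056).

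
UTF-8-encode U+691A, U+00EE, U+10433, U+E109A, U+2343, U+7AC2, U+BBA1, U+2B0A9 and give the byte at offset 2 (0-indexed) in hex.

0x9A

U+691A → 3-byte form E6 A4 9A at offsets 0–2.
Offset 2 falls in char 1's range; it's byte 3 of E6 A4 9A = 0x9A.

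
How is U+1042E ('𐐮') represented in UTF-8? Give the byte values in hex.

U+1042E = 0x1042E = 66606 decimal. In range U+10000–U+10FFFF → 4-byte form: 11110xxx 10xxxxxx 10xxxxxx 10xxxxxx.
Binary (21 bits): 000010000010000101110.
Split 3+6+6+6: 000 | 010000 | 010000 | 101110.
Byte 1: 11110000 = 0xF0.
Byte 2: 10010000 = 0x90.
Byte 3: 10010000 = 0x90.
Byte 4: 10101110 = 0xAE.

F0 90 90 AE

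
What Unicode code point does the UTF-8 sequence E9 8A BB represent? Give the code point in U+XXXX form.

U+92BB

Leading byte 0xE9 = 11101001 matches 1110xxxx → 3-byte sequence.
Byte 1: 0xE9 = 11101001, payload 1001 (4 bits).
Byte 2: 0x8A = 10001010 (10xxxxxx ✓), payload 001010.
Byte 3: 0xBB = 10111011 (10xxxxxx ✓), payload 111011.
Concatenate: 1001001010111011 = 0x92BB (16 bits → U+92BB).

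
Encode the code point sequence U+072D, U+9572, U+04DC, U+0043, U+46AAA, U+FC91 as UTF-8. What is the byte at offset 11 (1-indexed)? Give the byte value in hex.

0xAA

1-indexed offset 11 is 0-indexed offset 10.
U+072D → 2-byte form DC AD at offsets 0–1.
U+9572 → 3-byte form E9 95 B2 at offsets 2–4.
U+04DC → 2-byte form D3 9C at offsets 5–6.
U+0043 → 1-byte form 43 at offsets 7–7.
U+46AAA → 4-byte form F1 86 AA AA at offsets 8–11.
Offset 10 falls in char 5's range; it's byte 3 of F1 86 AA AA = 0xAA.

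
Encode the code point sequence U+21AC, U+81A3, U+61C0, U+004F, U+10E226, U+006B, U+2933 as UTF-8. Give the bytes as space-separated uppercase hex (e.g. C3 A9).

E2 86 AC E8 86 A3 E6 87 80 4F F4 8E 88 A6 6B E2 A4 B3

U+21AC: 3-byte form → E2 86 AC.
U+81A3: 3-byte form → E8 86 A3.
U+61C0: 3-byte form → E6 87 80.
U+004F: 1-byte form → 4F.
U+10E226: 4-byte form → F4 8E 88 A6.
U+006B: 1-byte form → 6B.
U+2933: 3-byte form → E2 A4 B3.
Concatenated (18 bytes): E2 86 AC E8 86 A3 E6 87 80 4F F4 8E 88 A6 6B E2 A4 B3.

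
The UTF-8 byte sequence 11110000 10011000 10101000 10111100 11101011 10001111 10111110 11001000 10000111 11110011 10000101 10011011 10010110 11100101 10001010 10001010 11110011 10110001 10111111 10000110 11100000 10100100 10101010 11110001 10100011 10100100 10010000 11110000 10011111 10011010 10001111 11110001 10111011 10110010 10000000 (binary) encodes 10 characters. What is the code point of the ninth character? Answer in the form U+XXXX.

U+1F68F

Offset 0: leading byte 0xF0 = 11110000 → 4-byte char #1 = F0 98 A8 BC.
Offset 4: leading byte 0xEB = 11101011 → 3-byte char #2 = EB 8F BE.
Offset 7: leading byte 0xC8 = 11001000 → 2-byte char #3 = C8 87.
Offset 9: leading byte 0xF3 = 11110011 → 4-byte char #4 = F3 85 9B 96.
Offset 13: leading byte 0xE5 = 11100101 → 3-byte char #5 = E5 8A 8A.
Offset 16: leading byte 0xF3 = 11110011 → 4-byte char #6 = F3 B1 BF 86.
Offset 20: leading byte 0xE0 = 11100000 → 3-byte char #7 = E0 A4 AA.
Offset 23: leading byte 0xF1 = 11110001 → 4-byte char #8 = F1 A3 A4 90.
Offset 27: leading byte 0xF0 = 11110000 → 4-byte char #9 = F0 9F 9A 8F.
Leading byte 0xF0 = 11110000 matches 11110xxx → 4-byte sequence.
Byte 1: 0xF0 = 11110000, payload 000 (3 bits).
Byte 2: 0x9F = 10011111 (10xxxxxx ✓), payload 011111.
Byte 3: 0x9A = 10011010 (10xxxxxx ✓), payload 011010.
Byte 4: 0x8F = 10001111 (10xxxxxx ✓), payload 001111.
Concatenate: 000011111011010001111 = 0x1F68F (21 bits → U+1F68F).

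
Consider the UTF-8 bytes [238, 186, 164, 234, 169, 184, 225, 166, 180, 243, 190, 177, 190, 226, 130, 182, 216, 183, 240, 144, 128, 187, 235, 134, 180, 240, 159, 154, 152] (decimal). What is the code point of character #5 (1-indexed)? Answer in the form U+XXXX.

U+20B6

Offset 0: leading byte 0xEE = 11101110 → 3-byte char #1 = EE BA A4.
Offset 3: leading byte 0xEA = 11101010 → 3-byte char #2 = EA A9 B8.
Offset 6: leading byte 0xE1 = 11100001 → 3-byte char #3 = E1 A6 B4.
Offset 9: leading byte 0xF3 = 11110011 → 4-byte char #4 = F3 BE B1 BE.
Offset 13: leading byte 0xE2 = 11100010 → 3-byte char #5 = E2 82 B6.
Leading byte 0xE2 = 11100010 matches 1110xxxx → 3-byte sequence.
Byte 1: 0xE2 = 11100010, payload 0010 (4 bits).
Byte 2: 0x82 = 10000010 (10xxxxxx ✓), payload 000010.
Byte 3: 0xB6 = 10110110 (10xxxxxx ✓), payload 110110.
Concatenate: 0010000010110110 = 0x20B6 (16 bits → U+20B6).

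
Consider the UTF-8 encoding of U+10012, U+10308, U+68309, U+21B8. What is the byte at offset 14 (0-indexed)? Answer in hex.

0xB8

U+10012 → 4-byte form F0 90 80 92 at offsets 0–3.
U+10308 → 4-byte form F0 90 8C 88 at offsets 4–7.
U+68309 → 4-byte form F1 A8 8C 89 at offsets 8–11.
U+21B8 → 3-byte form E2 86 B8 at offsets 12–14.
Offset 14 falls in char 4's range; it's byte 3 of E2 86 B8 = 0xB8.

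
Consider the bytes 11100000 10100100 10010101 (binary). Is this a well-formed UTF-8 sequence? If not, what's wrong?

valid

Leading byte 0xE0 = 11100000 → 3-byte form.
Continuation bytes 0xA4=10100100, 0x95=10010101 all match 10xxxxxx.
Decoded value 0x915 is ≥ 0x800 (shortest form) and not a surrogate.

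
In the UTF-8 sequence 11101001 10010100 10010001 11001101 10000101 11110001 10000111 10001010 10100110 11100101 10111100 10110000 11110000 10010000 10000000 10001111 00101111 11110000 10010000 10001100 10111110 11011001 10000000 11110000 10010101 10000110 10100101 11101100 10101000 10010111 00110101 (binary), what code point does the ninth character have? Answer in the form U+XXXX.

Offset 0: leading byte 0xE9 = 11101001 → 3-byte char #1 = E9 94 91.
Offset 3: leading byte 0xCD = 11001101 → 2-byte char #2 = CD 85.
Offset 5: leading byte 0xF1 = 11110001 → 4-byte char #3 = F1 87 8A A6.
Offset 9: leading byte 0xE5 = 11100101 → 3-byte char #4 = E5 BC B0.
Offset 12: leading byte 0xF0 = 11110000 → 4-byte char #5 = F0 90 80 8F.
Offset 16: leading byte 0x2F = 00101111 → 1-byte char #6 = 2F.
Offset 17: leading byte 0xF0 = 11110000 → 4-byte char #7 = F0 90 8C BE.
Offset 21: leading byte 0xD9 = 11011001 → 2-byte char #8 = D9 80.
Offset 23: leading byte 0xF0 = 11110000 → 4-byte char #9 = F0 95 86 A5.
Leading byte 0xF0 = 11110000 matches 11110xxx → 4-byte sequence.
Byte 1: 0xF0 = 11110000, payload 000 (3 bits).
Byte 2: 0x95 = 10010101 (10xxxxxx ✓), payload 010101.
Byte 3: 0x86 = 10000110 (10xxxxxx ✓), payload 000110.
Byte 4: 0xA5 = 10100101 (10xxxxxx ✓), payload 100101.
Concatenate: 000010101000110100101 = 0x151A5 (21 bits → U+151A5).

U+151A5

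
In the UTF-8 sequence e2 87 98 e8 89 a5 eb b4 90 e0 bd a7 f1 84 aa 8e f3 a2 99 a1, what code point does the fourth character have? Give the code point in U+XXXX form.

U+0F67

Offset 0: leading byte 0xE2 = 11100010 → 3-byte char #1 = E2 87 98.
Offset 3: leading byte 0xE8 = 11101000 → 3-byte char #2 = E8 89 A5.
Offset 6: leading byte 0xEB = 11101011 → 3-byte char #3 = EB B4 90.
Offset 9: leading byte 0xE0 = 11100000 → 3-byte char #4 = E0 BD A7.
Leading byte 0xE0 = 11100000 matches 1110xxxx → 3-byte sequence.
Byte 1: 0xE0 = 11100000, payload 0000 (4 bits).
Byte 2: 0xBD = 10111101 (10xxxxxx ✓), payload 111101.
Byte 3: 0xA7 = 10100111 (10xxxxxx ✓), payload 100111.
Concatenate: 0000111101100111 = 0xF67 (16 bits → U+0F67).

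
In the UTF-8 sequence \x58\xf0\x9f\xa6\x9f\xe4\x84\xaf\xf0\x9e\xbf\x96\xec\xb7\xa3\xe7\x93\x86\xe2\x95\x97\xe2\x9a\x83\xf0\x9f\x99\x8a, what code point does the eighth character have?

U+2683

Offset 0: leading byte 0x58 = 01011000 → 1-byte char #1 = 58.
Offset 1: leading byte 0xF0 = 11110000 → 4-byte char #2 = F0 9F A6 9F.
Offset 5: leading byte 0xE4 = 11100100 → 3-byte char #3 = E4 84 AF.
Offset 8: leading byte 0xF0 = 11110000 → 4-byte char #4 = F0 9E BF 96.
Offset 12: leading byte 0xEC = 11101100 → 3-byte char #5 = EC B7 A3.
Offset 15: leading byte 0xE7 = 11100111 → 3-byte char #6 = E7 93 86.
Offset 18: leading byte 0xE2 = 11100010 → 3-byte char #7 = E2 95 97.
Offset 21: leading byte 0xE2 = 11100010 → 3-byte char #8 = E2 9A 83.
Leading byte 0xE2 = 11100010 matches 1110xxxx → 3-byte sequence.
Byte 1: 0xE2 = 11100010, payload 0010 (4 bits).
Byte 2: 0x9A = 10011010 (10xxxxxx ✓), payload 011010.
Byte 3: 0x83 = 10000011 (10xxxxxx ✓), payload 000011.
Concatenate: 0010011010000011 = 0x2683 (16 bits → U+2683).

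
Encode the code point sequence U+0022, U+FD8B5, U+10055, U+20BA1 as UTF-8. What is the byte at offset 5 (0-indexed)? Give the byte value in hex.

0xF0

U+0022 → 1-byte form 22 at offsets 0–0.
U+FD8B5 → 4-byte form F3 BD A2 B5 at offsets 1–4.
U+10055 → 4-byte form F0 90 81 95 at offsets 5–8.
Offset 5 falls in char 3's range; it's byte 1 of F0 90 81 95 = 0xF0.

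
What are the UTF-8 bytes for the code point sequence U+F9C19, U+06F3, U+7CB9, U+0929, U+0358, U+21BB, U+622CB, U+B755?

F3 B9 B0 99 DB B3 E7 B2 B9 E0 A4 A9 CD 98 E2 86 BB F1 A2 8B 8B EB 9D 95

U+F9C19: 4-byte form → F3 B9 B0 99.
U+06F3: 2-byte form → DB B3.
U+7CB9: 3-byte form → E7 B2 B9.
U+0929: 3-byte form → E0 A4 A9.
U+0358: 2-byte form → CD 98.
U+21BB: 3-byte form → E2 86 BB.
U+622CB: 4-byte form → F1 A2 8B 8B.
U+B755: 3-byte form → EB 9D 95.
Concatenated (24 bytes): F3 B9 B0 99 DB B3 E7 B2 B9 E0 A4 A9 CD 98 E2 86 BB F1 A2 8B 8B EB 9D 95.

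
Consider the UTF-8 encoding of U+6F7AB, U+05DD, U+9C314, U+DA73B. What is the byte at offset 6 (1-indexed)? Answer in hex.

1-indexed offset 6 is 0-indexed offset 5.
U+6F7AB → 4-byte form F1 AF 9E AB at offsets 0–3.
U+05DD → 2-byte form D7 9D at offsets 4–5.
Offset 5 falls in char 2's range; it's byte 2 of D7 9D = 0x9D.

0x9D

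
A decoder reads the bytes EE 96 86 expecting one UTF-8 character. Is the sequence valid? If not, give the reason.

valid

Leading byte 0xEE = 11101110 → 3-byte form.
Continuation bytes 0x96=10010110, 0x86=10000110 all match 10xxxxxx.
Decoded value 0xE586 is ≥ 0x800 (shortest form) and not a surrogate.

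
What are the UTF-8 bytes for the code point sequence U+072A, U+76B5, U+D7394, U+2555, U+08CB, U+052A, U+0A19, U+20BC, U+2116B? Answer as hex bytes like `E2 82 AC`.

DC AA E7 9A B5 F3 97 8E 94 E2 95 95 E0 A3 8B D4 AA E0 A8 99 E2 82 BC F0 A1 85 AB

U+072A: 2-byte form → DC AA.
U+76B5: 3-byte form → E7 9A B5.
U+D7394: 4-byte form → F3 97 8E 94.
U+2555: 3-byte form → E2 95 95.
U+08CB: 3-byte form → E0 A3 8B.
U+052A: 2-byte form → D4 AA.
U+0A19: 3-byte form → E0 A8 99.
U+20BC: 3-byte form → E2 82 BC.
U+2116B: 4-byte form → F0 A1 85 AB.
Concatenated (27 bytes): DC AA E7 9A B5 F3 97 8E 94 E2 95 95 E0 A3 8B D4 AA E0 A8 99 E2 82 BC F0 A1 85 AB.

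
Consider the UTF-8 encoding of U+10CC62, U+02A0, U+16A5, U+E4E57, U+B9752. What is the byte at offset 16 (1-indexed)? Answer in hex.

0x9D

1-indexed offset 16 is 0-indexed offset 15.
U+10CC62 → 4-byte form F4 8C B1 A2 at offsets 0–3.
U+02A0 → 2-byte form CA A0 at offsets 4–5.
U+16A5 → 3-byte form E1 9A A5 at offsets 6–8.
U+E4E57 → 4-byte form F3 A4 B9 97 at offsets 9–12.
U+B9752 → 4-byte form F2 B9 9D 92 at offsets 13–16.
Offset 15 falls in char 5's range; it's byte 3 of F2 B9 9D 92 = 0x9D.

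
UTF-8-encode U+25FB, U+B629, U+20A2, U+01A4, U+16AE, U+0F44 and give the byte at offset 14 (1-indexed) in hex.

0xAE

1-indexed offset 14 is 0-indexed offset 13.
U+25FB → 3-byte form E2 97 BB at offsets 0–2.
U+B629 → 3-byte form EB 98 A9 at offsets 3–5.
U+20A2 → 3-byte form E2 82 A2 at offsets 6–8.
U+01A4 → 2-byte form C6 A4 at offsets 9–10.
U+16AE → 3-byte form E1 9A AE at offsets 11–13.
Offset 13 falls in char 5's range; it's byte 3 of E1 9A AE = 0xAE.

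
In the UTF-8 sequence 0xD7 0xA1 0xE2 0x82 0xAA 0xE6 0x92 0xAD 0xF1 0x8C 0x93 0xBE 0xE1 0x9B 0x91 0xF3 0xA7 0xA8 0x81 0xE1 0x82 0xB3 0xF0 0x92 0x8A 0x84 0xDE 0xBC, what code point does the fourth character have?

Offset 0: leading byte 0xD7 = 11010111 → 2-byte char #1 = D7 A1.
Offset 2: leading byte 0xE2 = 11100010 → 3-byte char #2 = E2 82 AA.
Offset 5: leading byte 0xE6 = 11100110 → 3-byte char #3 = E6 92 AD.
Offset 8: leading byte 0xF1 = 11110001 → 4-byte char #4 = F1 8C 93 BE.
Leading byte 0xF1 = 11110001 matches 11110xxx → 4-byte sequence.
Byte 1: 0xF1 = 11110001, payload 001 (3 bits).
Byte 2: 0x8C = 10001100 (10xxxxxx ✓), payload 001100.
Byte 3: 0x93 = 10010011 (10xxxxxx ✓), payload 010011.
Byte 4: 0xBE = 10111110 (10xxxxxx ✓), payload 111110.
Concatenate: 001001100010011111110 = 0x4C4FE (21 bits → U+4C4FE).

U+4C4FE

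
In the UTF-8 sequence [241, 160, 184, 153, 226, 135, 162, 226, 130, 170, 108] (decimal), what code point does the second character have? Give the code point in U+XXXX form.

Offset 0: leading byte 0xF1 = 11110001 → 4-byte char #1 = F1 A0 B8 99.
Offset 4: leading byte 0xE2 = 11100010 → 3-byte char #2 = E2 87 A2.
Leading byte 0xE2 = 11100010 matches 1110xxxx → 3-byte sequence.
Byte 1: 0xE2 = 11100010, payload 0010 (4 bits).
Byte 2: 0x87 = 10000111 (10xxxxxx ✓), payload 000111.
Byte 3: 0xA2 = 10100010 (10xxxxxx ✓), payload 100010.
Concatenate: 0010000111100010 = 0x21E2 (16 bits → U+21E2).

U+21E2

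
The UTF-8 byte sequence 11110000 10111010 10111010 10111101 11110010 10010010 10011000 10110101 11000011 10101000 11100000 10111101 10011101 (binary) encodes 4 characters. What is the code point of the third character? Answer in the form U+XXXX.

U+00E8

Offset 0: leading byte 0xF0 = 11110000 → 4-byte char #1 = F0 BA BA BD.
Offset 4: leading byte 0xF2 = 11110010 → 4-byte char #2 = F2 92 98 B5.
Offset 8: leading byte 0xC3 = 11000011 → 2-byte char #3 = C3 A8.
Leading byte 0xC3 = 11000011 matches 110xxxxx → 2-byte sequence.
Byte 1: 0xC3 = 11000011, payload 00011 (5 bits).
Byte 2: 0xA8 = 10101000 (10xxxxxx ✓), payload 101000.
Concatenate: 00011101000 = 0xE8 (11 bits → U+00E8).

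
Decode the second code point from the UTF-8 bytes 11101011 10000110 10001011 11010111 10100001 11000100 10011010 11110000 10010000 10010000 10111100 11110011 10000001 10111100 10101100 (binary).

Offset 0: leading byte 0xEB = 11101011 → 3-byte char #1 = EB 86 8B.
Offset 3: leading byte 0xD7 = 11010111 → 2-byte char #2 = D7 A1.
Leading byte 0xD7 = 11010111 matches 110xxxxx → 2-byte sequence.
Byte 1: 0xD7 = 11010111, payload 10111 (5 bits).
Byte 2: 0xA1 = 10100001 (10xxxxxx ✓), payload 100001.
Concatenate: 10111100001 = 0x5E1 (11 bits → U+05E1).

U+05E1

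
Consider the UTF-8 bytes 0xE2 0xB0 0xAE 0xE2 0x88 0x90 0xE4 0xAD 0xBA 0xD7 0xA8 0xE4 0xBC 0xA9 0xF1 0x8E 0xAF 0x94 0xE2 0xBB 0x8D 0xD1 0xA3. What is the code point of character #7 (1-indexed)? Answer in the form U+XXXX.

U+2ECD

Offset 0: leading byte 0xE2 = 11100010 → 3-byte char #1 = E2 B0 AE.
Offset 3: leading byte 0xE2 = 11100010 → 3-byte char #2 = E2 88 90.
Offset 6: leading byte 0xE4 = 11100100 → 3-byte char #3 = E4 AD BA.
Offset 9: leading byte 0xD7 = 11010111 → 2-byte char #4 = D7 A8.
Offset 11: leading byte 0xE4 = 11100100 → 3-byte char #5 = E4 BC A9.
Offset 14: leading byte 0xF1 = 11110001 → 4-byte char #6 = F1 8E AF 94.
Offset 18: leading byte 0xE2 = 11100010 → 3-byte char #7 = E2 BB 8D.
Leading byte 0xE2 = 11100010 matches 1110xxxx → 3-byte sequence.
Byte 1: 0xE2 = 11100010, payload 0010 (4 bits).
Byte 2: 0xBB = 10111011 (10xxxxxx ✓), payload 111011.
Byte 3: 0x8D = 10001101 (10xxxxxx ✓), payload 001101.
Concatenate: 0010111011001101 = 0x2ECD (16 bits → U+2ECD).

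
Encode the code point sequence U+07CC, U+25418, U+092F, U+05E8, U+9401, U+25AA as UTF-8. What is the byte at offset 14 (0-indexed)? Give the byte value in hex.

U+07CC → 2-byte form DF 8C at offsets 0–1.
U+25418 → 4-byte form F0 A5 90 98 at offsets 2–5.
U+092F → 3-byte form E0 A4 AF at offsets 6–8.
U+05E8 → 2-byte form D7 A8 at offsets 9–10.
U+9401 → 3-byte form E9 90 81 at offsets 11–13.
U+25AA → 3-byte form E2 96 AA at offsets 14–16.
Offset 14 falls in char 6's range; it's byte 1 of E2 96 AA = 0xE2.

0xE2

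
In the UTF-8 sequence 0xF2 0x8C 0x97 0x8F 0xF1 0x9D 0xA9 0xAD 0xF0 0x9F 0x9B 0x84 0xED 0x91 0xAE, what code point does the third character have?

Offset 0: leading byte 0xF2 = 11110010 → 4-byte char #1 = F2 8C 97 8F.
Offset 4: leading byte 0xF1 = 11110001 → 4-byte char #2 = F1 9D A9 AD.
Offset 8: leading byte 0xF0 = 11110000 → 4-byte char #3 = F0 9F 9B 84.
Leading byte 0xF0 = 11110000 matches 11110xxx → 4-byte sequence.
Byte 1: 0xF0 = 11110000, payload 000 (3 bits).
Byte 2: 0x9F = 10011111 (10xxxxxx ✓), payload 011111.
Byte 3: 0x9B = 10011011 (10xxxxxx ✓), payload 011011.
Byte 4: 0x84 = 10000100 (10xxxxxx ✓), payload 000100.
Concatenate: 000011111011011000100 = 0x1F6C4 (21 bits → U+1F6C4).

U+1F6C4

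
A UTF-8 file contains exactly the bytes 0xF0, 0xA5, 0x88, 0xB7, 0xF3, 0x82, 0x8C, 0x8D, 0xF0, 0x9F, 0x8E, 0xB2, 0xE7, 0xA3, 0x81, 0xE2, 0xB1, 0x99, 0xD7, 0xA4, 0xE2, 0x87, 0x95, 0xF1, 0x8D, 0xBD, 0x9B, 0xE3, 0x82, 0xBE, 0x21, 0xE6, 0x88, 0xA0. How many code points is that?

11

Byte at offset 0: 0xF0 = 11110000 → 4-byte char (#1). Advance 4.
Byte at offset 4: 0xF3 = 11110011 → 4-byte char (#2). Advance 4.
Byte at offset 8: 0xF0 = 11110000 → 4-byte char (#3). Advance 4.
Byte at offset 12: 0xE7 = 11100111 → 3-byte char (#4). Advance 3.
Byte at offset 15: 0xE2 = 11100010 → 3-byte char (#5). Advance 3.
Byte at offset 18: 0xD7 = 11010111 → 2-byte char (#6). Advance 2.
Byte at offset 20: 0xE2 = 11100010 → 3-byte char (#7). Advance 3.
Byte at offset 23: 0xF1 = 11110001 → 4-byte char (#8). Advance 4.
Byte at offset 27: 0xE3 = 11100011 → 3-byte char (#9). Advance 3.
Byte at offset 30: 0x21 = 00100001 → 1-byte char (#10). Advance 1.
Byte at offset 31: 0xE6 = 11100110 → 3-byte char (#11). Advance 3.
Reached end at offset 34 after 11 code points.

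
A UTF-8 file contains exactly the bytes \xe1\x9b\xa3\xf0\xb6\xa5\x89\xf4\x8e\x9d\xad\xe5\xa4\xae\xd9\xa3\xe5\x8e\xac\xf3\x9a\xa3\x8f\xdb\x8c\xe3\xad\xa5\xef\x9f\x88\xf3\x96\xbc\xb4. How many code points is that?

Byte at offset 0: 0xE1 = 11100001 → 3-byte char (#1). Advance 3.
Byte at offset 3: 0xF0 = 11110000 → 4-byte char (#2). Advance 4.
Byte at offset 7: 0xF4 = 11110100 → 4-byte char (#3). Advance 4.
Byte at offset 11: 0xE5 = 11100101 → 3-byte char (#4). Advance 3.
Byte at offset 14: 0xD9 = 11011001 → 2-byte char (#5). Advance 2.
Byte at offset 16: 0xE5 = 11100101 → 3-byte char (#6). Advance 3.
Byte at offset 19: 0xF3 = 11110011 → 4-byte char (#7). Advance 4.
Byte at offset 23: 0xDB = 11011011 → 2-byte char (#8). Advance 2.
Byte at offset 25: 0xE3 = 11100011 → 3-byte char (#9). Advance 3.
Byte at offset 28: 0xEF = 11101111 → 3-byte char (#10). Advance 3.
Byte at offset 31: 0xF3 = 11110011 → 4-byte char (#11). Advance 4.
Reached end at offset 35 after 11 code points.

11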